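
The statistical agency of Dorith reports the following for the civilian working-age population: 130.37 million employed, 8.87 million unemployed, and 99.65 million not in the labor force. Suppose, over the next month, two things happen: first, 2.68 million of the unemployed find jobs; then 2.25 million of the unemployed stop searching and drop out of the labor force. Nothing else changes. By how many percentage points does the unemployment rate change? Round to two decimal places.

The unemployment rate changes by −3.49 percentage points.

Initially, labor force = 130.37 + 8.87 = 139.24 million, so u = 8.87/139.24 = 6.37%.
After the first change, unemployed falls and employed rises by 2.68; labor force unchanged → E = 133.05, U = 6.19, labor force = 139.24 million.
After the second change, unemployed and labor force both fall by 2.25 → E = 133.05, U = 3.94, labor force = 136.99 million.
New unemployment rate = 3.94 / 136.99 = 2.88%.
Change = 2.88% − 6.37% = −3.49 percentage points.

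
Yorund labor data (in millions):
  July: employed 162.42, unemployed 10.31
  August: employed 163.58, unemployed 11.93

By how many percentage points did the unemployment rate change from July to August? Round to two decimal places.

The unemployment rate changed by +0.83 percentage points.

July: labor force = 162.42 + 10.31 = 172.73; u = 10.31/172.73 = 5.97%.
August: labor force = 163.58 + 11.93 = 175.51; u = 11.93/175.51 = 6.80%.
Change = 6.80% − 5.97% = +0.83 pp.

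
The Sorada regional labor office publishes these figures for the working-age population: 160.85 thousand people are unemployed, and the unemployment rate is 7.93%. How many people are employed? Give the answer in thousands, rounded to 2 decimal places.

Labor force = U / u = 160.85 / 0.0793 ≈ 2,028.37 thousand.
Employed = labor force − unemployed = 2,028.37 − 160.85 = 1,867.52 thousand.

About 1,867.52 thousand are employed.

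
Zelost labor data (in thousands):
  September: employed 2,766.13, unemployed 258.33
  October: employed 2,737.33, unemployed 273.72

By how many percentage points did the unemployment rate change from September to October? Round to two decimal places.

September: labor force = 2,766.13 + 258.33 = 3,024.46; u = 258.33/3,024.46 = 8.54%.
October: labor force = 2,737.33 + 273.72 = 3,011.05; u = 273.72/3,011.05 = 9.09%.
Change = 9.09% − 8.54% = +0.55 pp.

The unemployment rate changed by +0.55 percentage points.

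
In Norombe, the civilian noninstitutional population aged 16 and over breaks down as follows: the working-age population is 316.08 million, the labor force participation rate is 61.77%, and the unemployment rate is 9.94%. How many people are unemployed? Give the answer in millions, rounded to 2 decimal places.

Labor force = 0.6177 × 316.08 = 195.24 million.
Unemployed = 0.0994 × 195.24 ≈ 19.41 million.

About 19.41 million are unemployed.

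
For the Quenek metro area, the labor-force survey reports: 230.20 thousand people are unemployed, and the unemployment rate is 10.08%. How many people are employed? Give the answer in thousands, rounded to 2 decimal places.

Labor force = U / u = 230.20 / 0.1008 ≈ 2,283.73 thousand.
Employed = labor force − unemployed = 2,283.73 − 230.20 = 2,053.53 thousand.

About 2,053.53 thousand are employed.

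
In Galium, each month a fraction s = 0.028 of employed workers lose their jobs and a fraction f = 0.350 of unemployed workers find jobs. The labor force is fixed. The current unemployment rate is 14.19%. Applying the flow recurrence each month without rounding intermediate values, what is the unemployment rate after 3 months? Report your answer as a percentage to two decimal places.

Unemployment rate after three months ≈ 9.04%.

With a fixed labor force, u_{t+1} = u_t + s·(1−u_t) − f·u_t = u_t·(1−s−f) + s.
Here 1−s−f = 0.622 and s = 0.028.
u_1 = 0.141900 × 0.622 + 0.028 = 0.116262.
u_2 = 0.116262 × 0.622 + 0.028 = 0.100315.
u_3 = 0.100315 × 0.622 + 0.028 = 0.090396.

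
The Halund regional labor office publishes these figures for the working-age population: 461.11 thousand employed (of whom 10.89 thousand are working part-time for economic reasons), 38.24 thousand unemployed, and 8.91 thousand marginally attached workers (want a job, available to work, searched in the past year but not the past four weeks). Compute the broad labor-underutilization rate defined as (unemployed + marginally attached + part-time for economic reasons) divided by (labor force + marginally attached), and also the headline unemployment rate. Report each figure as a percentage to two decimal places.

Labor force = 461.11 + 38.24 = 499.35 thousand.
Numerator = 38.24 + 8.91 + 10.89 = 58.04 thousand.
Denominator = 499.35 + 8.91 = 508.26 thousand.
Broad rate = 58.04 / 508.26 = 11.42%.
Headline unemployment rate = 38.24 / 499.35 = 7.66%.

Broad underutilization rate ≈ 11.42%; headline unemployment rate ≈ 7.66%.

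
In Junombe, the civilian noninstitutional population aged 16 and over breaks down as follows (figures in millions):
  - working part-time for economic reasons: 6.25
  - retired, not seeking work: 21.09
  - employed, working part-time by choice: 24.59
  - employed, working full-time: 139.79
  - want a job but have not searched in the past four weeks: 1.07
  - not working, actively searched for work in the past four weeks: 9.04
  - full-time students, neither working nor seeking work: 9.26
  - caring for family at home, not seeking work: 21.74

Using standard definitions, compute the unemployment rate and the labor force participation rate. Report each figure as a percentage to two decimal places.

Employed = 6.25 + 24.59 + 139.79 = 170.63 million (anyone who worked, including part-time for economic reasons, counts as employed).
Unemployed = 9.04 million.
Labor force = 170.63 + 9.04 = 179.67 million.
Not in labor force = 21.09 + 1.07 + 9.26 + 21.74 = 53.16 million (those not working and not actively searching are outside the labor force — including those who want a job but have given up searching).
Civilian working-age population = 179.67 + 53.16 = 232.83 million.
Unemployment rate = 9.04 / 179.67 = 5.03%.
Labor force participation rate = 179.67 / 232.83 = 77.17%.

Unemployment rate ≈ 5.03%; labor force participation rate ≈ 77.17%.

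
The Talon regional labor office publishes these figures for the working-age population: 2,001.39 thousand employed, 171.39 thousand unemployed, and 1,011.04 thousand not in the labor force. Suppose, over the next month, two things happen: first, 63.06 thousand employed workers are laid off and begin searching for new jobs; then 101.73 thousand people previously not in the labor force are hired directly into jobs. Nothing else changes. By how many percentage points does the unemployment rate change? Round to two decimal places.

The unemployment rate changes by +2.42 percentage points.

Initially, labor force = 2,001.39 + 171.39 = 2,172.78 thousand, so u = 171.39/2,172.78 = 7.89%.
After the first change, employed falls and unemployed rises by 63.06; labor force unchanged → E = 1,938.33, U = 234.45, labor force = 2,172.78 thousand.
After the second change, employed and labor force both rise by 101.73; unemployed unchanged → E = 2,040.06, U = 234.45, labor force = 2,274.51 thousand.
New unemployment rate = 234.45 / 2,274.51 = 10.31%.
Change = 10.31% − 7.89% = +2.42 percentage points.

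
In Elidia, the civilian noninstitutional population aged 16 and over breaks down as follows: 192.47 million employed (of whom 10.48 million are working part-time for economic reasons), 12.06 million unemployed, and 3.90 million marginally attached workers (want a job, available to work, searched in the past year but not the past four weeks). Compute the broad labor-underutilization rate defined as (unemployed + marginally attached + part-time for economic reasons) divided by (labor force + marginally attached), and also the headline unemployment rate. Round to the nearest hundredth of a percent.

Broad underutilization rate ≈ 12.69%; headline unemployment rate ≈ 5.90%.

Labor force = 192.47 + 12.06 = 204.53 million.
Numerator = 12.06 + 3.90 + 10.48 = 26.44 million.
Denominator = 204.53 + 3.90 = 208.43 million.
Broad rate = 26.44 / 208.43 = 12.69%.
Headline unemployment rate = 12.06 / 204.53 = 5.90%.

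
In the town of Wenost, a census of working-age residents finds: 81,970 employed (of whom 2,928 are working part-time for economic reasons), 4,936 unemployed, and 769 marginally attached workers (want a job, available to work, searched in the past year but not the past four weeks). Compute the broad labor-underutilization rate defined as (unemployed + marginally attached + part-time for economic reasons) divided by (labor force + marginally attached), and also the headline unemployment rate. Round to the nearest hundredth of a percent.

Broad underutilization rate ≈ 9.85%; headline unemployment rate ≈ 5.68%.

Labor force = 81,970 + 4,936 = 86,906.
Numerator = 4,936 + 769 + 2,928 = 8,633.
Denominator = 86,906 + 769 = 87,675.
Broad rate = 8,633 / 87,675 = 9.85%.
Headline unemployment rate = 4,936 / 86,906 = 5.68%.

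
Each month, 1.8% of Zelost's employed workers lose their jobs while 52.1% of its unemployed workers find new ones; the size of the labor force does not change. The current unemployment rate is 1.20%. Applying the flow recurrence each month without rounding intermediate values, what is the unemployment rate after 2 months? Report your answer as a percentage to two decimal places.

With a fixed labor force, u_{t+1} = u_t + s·(1−u_t) − f·u_t = u_t·(1−s−f) + s.
Here 1−s−f = 0.461 and s = 0.018.
u_1 = 0.012000 × 0.461 + 0.018 = 0.023532.
u_2 = 0.023532 × 0.461 + 0.018 = 0.028848.

Unemployment rate after two months ≈ 2.88%.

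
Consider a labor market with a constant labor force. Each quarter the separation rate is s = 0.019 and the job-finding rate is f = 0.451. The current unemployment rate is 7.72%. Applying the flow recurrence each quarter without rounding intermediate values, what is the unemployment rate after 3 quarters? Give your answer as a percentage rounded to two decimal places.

With a fixed labor force, u_{t+1} = u_t + s·(1−u_t) − f·u_t = u_t·(1−s−f) + s.
Here 1−s−f = 0.530 and s = 0.019.
u_1 = 0.077200 × 0.530 + 0.019 = 0.059916.
u_2 = 0.059916 × 0.530 + 0.019 = 0.050755.
u_3 = 0.050755 × 0.530 + 0.019 = 0.045900.

Unemployment rate after three quarters ≈ 4.59%.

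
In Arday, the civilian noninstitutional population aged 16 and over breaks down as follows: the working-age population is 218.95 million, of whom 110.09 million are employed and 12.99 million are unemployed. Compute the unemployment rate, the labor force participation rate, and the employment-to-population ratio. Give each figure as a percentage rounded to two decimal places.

Unemployment rate ≈ 10.55%; labor force participation rate ≈ 56.21%; employment-population ratio ≈ 50.28%.

Labor force = employed + unemployed = 110.09 + 12.99 = 123.08 million.
Unemployment rate = 12.99 / 123.08 = 10.55%.
Labor force participation rate = 123.08 / 218.95 = 56.21%.
Employment-population ratio = 110.09 / 218.95 = 50.28%.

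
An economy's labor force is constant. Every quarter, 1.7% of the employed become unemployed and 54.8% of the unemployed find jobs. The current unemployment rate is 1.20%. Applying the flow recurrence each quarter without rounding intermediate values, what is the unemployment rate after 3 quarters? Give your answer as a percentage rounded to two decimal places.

With a fixed labor force, u_{t+1} = u_t + s·(1−u_t) − f·u_t = u_t·(1−s−f) + s.
Here 1−s−f = 0.435 and s = 0.017.
u_1 = 0.012000 × 0.435 + 0.017 = 0.022220.
u_2 = 0.022220 × 0.435 + 0.017 = 0.026666.
u_3 = 0.026666 × 0.435 + 0.017 = 0.028600.

Unemployment rate after three quarters ≈ 2.86%.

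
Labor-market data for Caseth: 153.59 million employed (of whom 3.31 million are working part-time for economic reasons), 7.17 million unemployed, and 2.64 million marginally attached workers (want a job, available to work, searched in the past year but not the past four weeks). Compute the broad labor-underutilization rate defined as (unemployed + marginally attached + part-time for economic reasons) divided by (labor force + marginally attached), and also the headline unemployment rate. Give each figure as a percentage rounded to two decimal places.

Labor force = 153.59 + 7.17 = 160.76 million.
Numerator = 7.17 + 2.64 + 3.31 = 13.12 million.
Denominator = 160.76 + 2.64 = 163.40 million.
Broad rate = 13.12 / 163.40 = 8.03%.
Headline unemployment rate = 7.17 / 160.76 = 4.46%.

Broad underutilization rate ≈ 8.03%; headline unemployment rate ≈ 4.46%.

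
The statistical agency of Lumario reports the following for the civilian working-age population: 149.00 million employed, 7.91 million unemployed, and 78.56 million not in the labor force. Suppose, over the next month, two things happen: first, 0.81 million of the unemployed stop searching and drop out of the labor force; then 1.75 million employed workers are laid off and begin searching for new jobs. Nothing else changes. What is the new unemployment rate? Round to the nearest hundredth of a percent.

New unemployment rate ≈ 5.67%.

Initially, labor force = 149.00 + 7.91 = 156.91 million, so u = 7.91/156.91 = 5.04%.
After the first change, unemployed and labor force both fall by 0.81 → E = 149.00, U = 7.10, labor force = 156.10 million.
After the second change, employed falls and unemployed rises by 1.75; labor force unchanged → E = 147.25, U = 8.85, labor force = 156.10 million.
New unemployment rate = 8.85 / 156.10 = 5.67%.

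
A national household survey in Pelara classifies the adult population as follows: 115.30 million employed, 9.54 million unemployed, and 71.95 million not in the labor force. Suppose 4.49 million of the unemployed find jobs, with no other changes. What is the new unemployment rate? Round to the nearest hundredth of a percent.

Initially, labor force = 115.30 + 9.54 = 124.84 million, so u = 9.54/124.84 = 7.64%.
After the change, unemployed falls and employed rises by 4.49; labor force unchanged → E = 119.79, U = 5.05, labor force = 124.84 million.
New unemployment rate = 5.05 / 124.84 = 4.05%.

New unemployment rate ≈ 4.05%.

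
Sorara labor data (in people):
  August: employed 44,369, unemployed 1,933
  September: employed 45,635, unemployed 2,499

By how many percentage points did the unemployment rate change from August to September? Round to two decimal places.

August: labor force = 44,369 + 1,933 = 46,302; u = 1,933/46,302 = 4.17%.
September: labor force = 45,635 + 2,499 = 48,134; u = 2,499/48,134 = 5.19%.
Change = 5.19% − 4.17% = +1.02 pp.

The unemployment rate changed by +1.02 percentage points.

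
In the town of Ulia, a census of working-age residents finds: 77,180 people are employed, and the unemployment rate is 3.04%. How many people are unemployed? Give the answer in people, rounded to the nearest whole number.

Let U be the number unemployed. The labor force is E + U, and U/(E+U) = 0.0304.
So U = 0.0304 × 77,180 / (1 − 0.0304) = 2346.27 / 0.9696 ≈ 2,420.

About 2,420 are unemployed.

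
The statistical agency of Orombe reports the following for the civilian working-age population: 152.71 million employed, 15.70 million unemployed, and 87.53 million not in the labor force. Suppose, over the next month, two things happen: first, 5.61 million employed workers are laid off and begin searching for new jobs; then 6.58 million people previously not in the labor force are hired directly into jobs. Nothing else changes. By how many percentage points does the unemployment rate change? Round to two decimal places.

The unemployment rate changes by +2.86 percentage points.

Initially, labor force = 152.71 + 15.70 = 168.41 million, so u = 15.70/168.41 = 9.32%.
After the first change, employed falls and unemployed rises by 5.61; labor force unchanged → E = 147.10, U = 21.31, labor force = 168.41 million.
After the second change, employed and labor force both rise by 6.58; unemployed unchanged → E = 153.68, U = 21.31, labor force = 174.99 million.
New unemployment rate = 21.31 / 174.99 = 12.18%.
Change = 12.18% − 9.32% = +2.86 percentage points.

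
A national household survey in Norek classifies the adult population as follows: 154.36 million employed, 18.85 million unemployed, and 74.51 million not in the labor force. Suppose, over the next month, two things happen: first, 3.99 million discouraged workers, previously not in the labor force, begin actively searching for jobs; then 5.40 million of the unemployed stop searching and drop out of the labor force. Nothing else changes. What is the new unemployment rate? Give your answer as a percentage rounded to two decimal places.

Initially, labor force = 154.36 + 18.85 = 173.21 million, so u = 18.85/173.21 = 10.88%.
After the first change, unemployed and labor force both rise by 3.99 → E = 154.36, U = 22.84, labor force = 177.20 million.
After the second change, unemployed and labor force both fall by 5.40 → E = 154.36, U = 17.44, labor force = 171.80 million.
New unemployment rate = 17.44 / 171.80 = 10.15%.

New unemployment rate ≈ 10.15%.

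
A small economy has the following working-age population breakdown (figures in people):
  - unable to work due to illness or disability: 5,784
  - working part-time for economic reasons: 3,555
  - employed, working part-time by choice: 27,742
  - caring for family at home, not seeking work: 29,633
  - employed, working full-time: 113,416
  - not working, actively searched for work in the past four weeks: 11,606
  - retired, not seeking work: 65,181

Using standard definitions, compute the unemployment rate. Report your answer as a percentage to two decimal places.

Employed = 3,555 + 27,742 + 113,416 = 144,713 (anyone who worked, including part-time for economic reasons, counts as employed).
Unemployed = 11,606.
Labor force = 144,713 + 11,606 = 156,319.
Unemployment rate = 11,606 / 156,319 = 7.42%.

Unemployment rate ≈ 7.42%.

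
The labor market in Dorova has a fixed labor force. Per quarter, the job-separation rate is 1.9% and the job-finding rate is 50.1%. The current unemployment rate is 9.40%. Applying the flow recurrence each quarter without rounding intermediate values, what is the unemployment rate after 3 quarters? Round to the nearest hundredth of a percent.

With a fixed labor force, u_{t+1} = u_t + s·(1−u_t) − f·u_t = u_t·(1−s−f) + s.
Here 1−s−f = 0.480 and s = 0.019.
u_1 = 0.094000 × 0.480 + 0.019 = 0.064120.
u_2 = 0.064120 × 0.480 + 0.019 = 0.049778.
u_3 = 0.049778 × 0.480 + 0.019 = 0.042893.

Unemployment rate after three quarters ≈ 4.29%.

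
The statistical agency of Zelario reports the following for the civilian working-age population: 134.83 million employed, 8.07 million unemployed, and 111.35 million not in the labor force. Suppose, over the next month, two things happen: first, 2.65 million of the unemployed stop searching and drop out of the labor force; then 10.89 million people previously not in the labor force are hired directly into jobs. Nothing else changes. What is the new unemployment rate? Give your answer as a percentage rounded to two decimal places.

Initially, labor force = 134.83 + 8.07 = 142.90 million, so u = 8.07/142.90 = 5.65%.
After the first change, unemployed and labor force both fall by 2.65 → E = 134.83, U = 5.42, labor force = 140.25 million.
After the second change, employed and labor force both rise by 10.89; unemployed unchanged → E = 145.72, U = 5.42, labor force = 151.14 million.
New unemployment rate = 5.42 / 151.14 = 3.59%.

New unemployment rate ≈ 3.59%.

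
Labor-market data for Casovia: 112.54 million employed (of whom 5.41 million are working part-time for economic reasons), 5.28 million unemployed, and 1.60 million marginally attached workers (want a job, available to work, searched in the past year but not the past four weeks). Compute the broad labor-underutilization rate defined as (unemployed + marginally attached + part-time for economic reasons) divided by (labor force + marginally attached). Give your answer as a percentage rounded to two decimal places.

Labor force = 112.54 + 5.28 = 117.82 million.
Numerator = 5.28 + 1.60 + 5.41 = 12.29 million.
Denominator = 117.82 + 1.60 = 119.42 million.
Broad rate = 12.29 / 119.42 = 10.29%.

Broad underutilization rate ≈ 10.29%.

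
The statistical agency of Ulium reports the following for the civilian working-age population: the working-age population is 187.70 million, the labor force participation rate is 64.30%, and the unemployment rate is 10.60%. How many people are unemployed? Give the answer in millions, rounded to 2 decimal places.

Labor force = 0.6430 × 187.70 = 120.69 million.
Unemployed = 0.1060 × 120.69 ≈ 12.79 million.

About 12.79 million are unemployed.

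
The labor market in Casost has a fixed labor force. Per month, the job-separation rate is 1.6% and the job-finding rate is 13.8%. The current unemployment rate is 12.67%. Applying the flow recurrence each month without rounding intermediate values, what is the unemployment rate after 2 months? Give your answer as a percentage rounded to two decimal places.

Unemployment rate after two months ≈ 12.02%.

With a fixed labor force, u_{t+1} = u_t + s·(1−u_t) − f·u_t = u_t·(1−s−f) + s.
Here 1−s−f = 0.846 and s = 0.016.
u_1 = 0.126700 × 0.846 + 0.016 = 0.123188.
u_2 = 0.123188 × 0.846 + 0.016 = 0.120217.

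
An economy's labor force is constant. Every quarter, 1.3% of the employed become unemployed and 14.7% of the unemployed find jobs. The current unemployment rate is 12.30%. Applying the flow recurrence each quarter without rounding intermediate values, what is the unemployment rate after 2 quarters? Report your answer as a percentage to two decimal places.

With a fixed labor force, u_{t+1} = u_t + s·(1−u_t) − f·u_t = u_t·(1−s−f) + s.
Here 1−s−f = 0.840 and s = 0.013.
u_1 = 0.123000 × 0.840 + 0.013 = 0.116320.
u_2 = 0.116320 × 0.840 + 0.013 = 0.110709.

Unemployment rate after two quarters ≈ 11.07%.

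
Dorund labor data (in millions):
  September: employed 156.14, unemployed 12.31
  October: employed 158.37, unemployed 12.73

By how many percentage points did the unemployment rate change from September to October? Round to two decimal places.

September: labor force = 156.14 + 12.31 = 168.45; u = 12.31/168.45 = 7.31%.
October: labor force = 158.37 + 12.73 = 171.10; u = 12.73/171.10 = 7.44%.
Change = 7.44% − 7.31% = +0.13 pp.

The unemployment rate changed by +0.13 percentage points.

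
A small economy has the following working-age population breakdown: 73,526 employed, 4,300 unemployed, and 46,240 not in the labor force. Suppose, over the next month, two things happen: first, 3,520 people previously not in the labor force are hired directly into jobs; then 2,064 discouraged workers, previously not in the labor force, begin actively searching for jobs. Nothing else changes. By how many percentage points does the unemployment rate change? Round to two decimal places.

Initially, labor force = 73,526 + 4,300 = 77,826, so u = 4,300/77,826 = 5.53%.
After the first change, employed and labor force both rise by 3,520; unemployed unchanged → E = 77,046, U = 4,300, labor force = 81,346.
After the second change, unemployed and labor force both rise by 2,064 → E = 77,046, U = 6,364, labor force = 83,410.
New unemployment rate = 6,364 / 83,410 = 7.63%.
Change = 7.63% − 5.53% = +2.10 percentage points.

The unemployment rate changes by +2.10 percentage points.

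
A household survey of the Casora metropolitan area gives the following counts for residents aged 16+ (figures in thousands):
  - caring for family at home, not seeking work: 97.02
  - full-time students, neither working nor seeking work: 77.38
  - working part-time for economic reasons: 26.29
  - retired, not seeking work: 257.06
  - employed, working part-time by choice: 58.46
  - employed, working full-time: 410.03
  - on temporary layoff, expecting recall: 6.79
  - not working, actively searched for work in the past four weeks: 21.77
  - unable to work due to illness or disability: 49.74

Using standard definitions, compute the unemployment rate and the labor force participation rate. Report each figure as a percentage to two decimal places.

Employed = 26.29 + 58.46 + 410.03 = 494.78 thousand (anyone who worked, including part-time for economic reasons, counts as employed).
Unemployed = 6.79 + 21.77 = 28.56 thousand (jobless and actively searching, or on temporary layoff).
Labor force = 494.78 + 28.56 = 523.34 thousand.
Not in labor force = 97.02 + 77.38 + 257.06 + 49.74 = 481.20 thousand (those not working and not actively searching are outside the labor force).
Civilian working-age population = 523.34 + 481.20 = 1,004.54 thousand.
Unemployment rate = 28.56 / 523.34 = 5.46%.
Labor force participation rate = 523.34 / 1,004.54 = 52.10%.

Unemployment rate ≈ 5.46%; labor force participation rate ≈ 52.10%.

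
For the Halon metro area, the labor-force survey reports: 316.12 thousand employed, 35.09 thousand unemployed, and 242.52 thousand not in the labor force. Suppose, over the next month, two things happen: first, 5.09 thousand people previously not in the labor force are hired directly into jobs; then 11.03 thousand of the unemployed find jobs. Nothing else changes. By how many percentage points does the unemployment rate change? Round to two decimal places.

Initially, labor force = 316.12 + 35.09 = 351.21 thousand, so u = 35.09/351.21 = 9.99%.
After the first change, employed and labor force both rise by 5.09; unemployed unchanged → E = 321.21, U = 35.09, labor force = 356.30 thousand.
After the second change, unemployed falls and employed rises by 11.03; labor force unchanged → E = 332.24, U = 24.06, labor force = 356.30 thousand.
New unemployment rate = 24.06 / 356.30 = 6.75%.
Change = 6.75% − 9.99% = −3.24 percentage points.

The unemployment rate changes by −3.24 percentage points.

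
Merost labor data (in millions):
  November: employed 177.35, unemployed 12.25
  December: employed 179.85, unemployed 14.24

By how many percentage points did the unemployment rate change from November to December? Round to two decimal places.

November: labor force = 177.35 + 12.25 = 189.60; u = 12.25/189.60 = 6.46%.
December: labor force = 179.85 + 14.24 = 194.09; u = 14.24/194.09 = 7.34%.
Change = 7.34% − 6.46% = +0.88 pp.

The unemployment rate changed by +0.88 percentage points.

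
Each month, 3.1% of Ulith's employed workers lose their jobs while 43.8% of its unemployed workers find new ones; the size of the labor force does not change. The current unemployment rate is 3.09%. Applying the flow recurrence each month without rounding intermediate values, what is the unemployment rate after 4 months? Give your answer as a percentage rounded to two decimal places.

With a fixed labor force, u_{t+1} = u_t + s·(1−u_t) − f·u_t = u_t·(1−s−f) + s.
Here 1−s−f = 0.531 and s = 0.031.
u_1 = 0.030900 × 0.531 + 0.031 = 0.047408.
u_2 = 0.047408 × 0.531 + 0.031 = 0.056174.
u_3 = 0.056174 × 0.531 + 0.031 = 0.060828.
u_4 = 0.060828 × 0.531 + 0.031 = 0.063300.

Unemployment rate after four months ≈ 6.33%.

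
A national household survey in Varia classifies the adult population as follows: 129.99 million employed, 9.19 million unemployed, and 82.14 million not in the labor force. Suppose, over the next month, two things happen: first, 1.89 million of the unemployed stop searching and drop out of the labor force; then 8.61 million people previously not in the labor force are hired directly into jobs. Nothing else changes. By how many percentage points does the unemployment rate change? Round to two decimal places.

Initially, labor force = 129.99 + 9.19 = 139.18 million, so u = 9.19/139.18 = 6.60%.
After the first change, unemployed and labor force both fall by 1.89 → E = 129.99, U = 7.30, labor force = 137.29 million.
After the second change, employed and labor force both rise by 8.61; unemployed unchanged → E = 138.60, U = 7.30, labor force = 145.90 million.
New unemployment rate = 7.30 / 145.90 = 5.00%.
Change = 5.00% − 6.60% = −1.60 percentage points.

The unemployment rate changes by −1.60 percentage points.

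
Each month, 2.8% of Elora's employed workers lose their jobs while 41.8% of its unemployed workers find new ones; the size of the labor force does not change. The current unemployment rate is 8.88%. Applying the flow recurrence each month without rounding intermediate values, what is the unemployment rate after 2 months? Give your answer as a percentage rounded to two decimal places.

With a fixed labor force, u_{t+1} = u_t + s·(1−u_t) − f·u_t = u_t·(1−s−f) + s.
Here 1−s−f = 0.554 and s = 0.028.
u_1 = 0.088800 × 0.554 + 0.028 = 0.077195.
u_2 = 0.077195 × 0.554 + 0.028 = 0.070766.

Unemployment rate after two months ≈ 7.08%.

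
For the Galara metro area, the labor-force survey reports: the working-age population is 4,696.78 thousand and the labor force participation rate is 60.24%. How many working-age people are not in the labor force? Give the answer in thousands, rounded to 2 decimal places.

About 1,867.44 thousand are not in the labor force.

Share not in the labor force = 1 − 0.6024 = 0.3976.
Not in labor force = 0.3976 × 4,696.78 ≈ 1,867.44 thousand.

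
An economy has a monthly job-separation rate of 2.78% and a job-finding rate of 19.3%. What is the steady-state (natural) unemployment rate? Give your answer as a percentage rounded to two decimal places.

Steady-state unemployment rate ≈ 12.59%.

At steady state the flows balance: s·E = f·U, so U/(E+U) = s/(s+f).
u* = 2.78 / (2.78 + 19.3) = 2.78 / 22.08 = 12.59%.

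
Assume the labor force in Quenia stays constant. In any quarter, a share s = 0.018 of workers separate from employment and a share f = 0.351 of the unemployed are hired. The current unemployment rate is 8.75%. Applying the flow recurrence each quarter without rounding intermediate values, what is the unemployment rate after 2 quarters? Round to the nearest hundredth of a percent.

With a fixed labor force, u_{t+1} = u_t + s·(1−u_t) − f·u_t = u_t·(1−s−f) + s.
Here 1−s−f = 0.631 and s = 0.018.
u_1 = 0.087500 × 0.631 + 0.018 = 0.073212.
u_2 = 0.073212 × 0.631 + 0.018 = 0.064197.

Unemployment rate after two quarters ≈ 6.42%.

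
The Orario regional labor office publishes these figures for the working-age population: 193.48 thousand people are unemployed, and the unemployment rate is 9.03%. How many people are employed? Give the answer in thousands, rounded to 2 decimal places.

Labor force = U / u = 193.48 / 0.0903 ≈ 2,142.64 thousand.
Employed = labor force − unemployed = 2,142.64 − 193.48 = 1,949.16 thousand.

About 1,949.16 thousand are employed.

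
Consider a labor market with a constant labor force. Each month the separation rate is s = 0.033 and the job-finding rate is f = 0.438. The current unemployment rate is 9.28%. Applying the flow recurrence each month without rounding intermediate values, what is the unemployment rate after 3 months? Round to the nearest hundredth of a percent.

With a fixed labor force, u_{t+1} = u_t + s·(1−u_t) − f·u_t = u_t·(1−s−f) + s.
Here 1−s−f = 0.529 and s = 0.033.
u_1 = 0.092800 × 0.529 + 0.033 = 0.082091.
u_2 = 0.082091 × 0.529 + 0.033 = 0.076426.
u_3 = 0.076426 × 0.529 + 0.033 = 0.073429.

Unemployment rate after three months ≈ 7.34%.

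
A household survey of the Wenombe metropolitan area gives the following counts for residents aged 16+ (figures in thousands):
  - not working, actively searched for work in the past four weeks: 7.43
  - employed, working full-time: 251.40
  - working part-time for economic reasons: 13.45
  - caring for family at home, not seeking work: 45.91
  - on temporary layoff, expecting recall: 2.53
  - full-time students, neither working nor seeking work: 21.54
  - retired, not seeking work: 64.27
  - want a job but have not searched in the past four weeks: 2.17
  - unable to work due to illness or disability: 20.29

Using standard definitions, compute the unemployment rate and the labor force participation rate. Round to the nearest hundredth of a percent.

Unemployment rate ≈ 3.62%; labor force participation rate ≈ 64.06%.

Employed = 251.40 + 13.45 = 264.85 thousand (anyone who worked, including part-time for economic reasons, counts as employed).
Unemployed = 7.43 + 2.53 = 9.96 thousand (jobless and actively searching, or on temporary layoff).
Labor force = 264.85 + 9.96 = 274.81 thousand.
Not in labor force = 45.91 + 21.54 + 64.27 + 2.17 + 20.29 = 154.18 thousand (those not working and not actively searching are outside the labor force — including those who want a job but have given up searching).
Civilian working-age population = 274.81 + 154.18 = 428.99 thousand.
Unemployment rate = 9.96 / 274.81 = 3.62%.
Labor force participation rate = 274.81 / 428.99 = 64.06%.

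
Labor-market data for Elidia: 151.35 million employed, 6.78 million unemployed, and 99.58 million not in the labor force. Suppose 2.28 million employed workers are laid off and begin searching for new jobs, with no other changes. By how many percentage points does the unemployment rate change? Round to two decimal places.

The unemployment rate changes by +1.44 percentage points.

Initially, labor force = 151.35 + 6.78 = 158.13 million, so u = 6.78/158.13 = 4.29%.
After the change, employed falls and unemployed rises by 2.28; labor force unchanged → E = 149.07, U = 9.06, labor force = 158.13 million.
New unemployment rate = 9.06 / 158.13 = 5.73%.
Change = 5.73% − 4.29% = +1.44 percentage points.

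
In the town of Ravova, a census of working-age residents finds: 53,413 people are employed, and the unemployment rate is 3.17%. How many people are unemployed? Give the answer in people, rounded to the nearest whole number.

Let U be the number unemployed. The labor force is E + U, and U/(E+U) = 0.0317.
So U = 0.0317 × 53,413 / (1 − 0.0317) = 1693.19 / 0.9683 ≈ 1,749.

About 1,749 are unemployed.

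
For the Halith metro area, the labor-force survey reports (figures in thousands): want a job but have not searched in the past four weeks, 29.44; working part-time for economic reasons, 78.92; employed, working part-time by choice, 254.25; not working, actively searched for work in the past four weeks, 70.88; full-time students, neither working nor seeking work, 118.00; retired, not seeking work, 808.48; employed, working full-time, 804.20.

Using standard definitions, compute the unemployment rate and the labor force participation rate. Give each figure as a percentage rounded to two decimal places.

Unemployment rate ≈ 5.87%; labor force participation rate ≈ 55.83%.

Employed = 78.92 + 254.25 + 804.20 = 1,137.37 thousand (anyone who worked, including part-time for economic reasons, counts as employed).
Unemployed = 70.88 thousand.
Labor force = 1,137.37 + 70.88 = 1,208.25 thousand.
Not in labor force = 29.44 + 118.00 + 808.48 = 955.92 thousand (those not working and not actively searching are outside the labor force — including those who want a job but have given up searching).
Civilian working-age population = 1,208.25 + 955.92 = 2,164.17 thousand.
Unemployment rate = 70.88 / 1,208.25 = 5.87%.
Labor force participation rate = 1,208.25 / 2,164.17 = 55.83%.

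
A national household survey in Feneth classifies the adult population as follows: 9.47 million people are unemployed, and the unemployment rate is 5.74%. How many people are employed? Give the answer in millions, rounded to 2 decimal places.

Labor force = U / u = 9.47 / 0.0574 ≈ 164.98 million.
Employed = labor force − unemployed = 164.98 − 9.47 = 155.51 million.

About 155.51 million are employed.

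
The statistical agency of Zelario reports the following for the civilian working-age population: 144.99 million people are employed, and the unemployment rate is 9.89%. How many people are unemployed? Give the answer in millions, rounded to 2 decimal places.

About 15.91 million are unemployed.

Let U be the number unemployed. The labor force is E + U, and U/(E+U) = 0.0989.
So U = 0.0989 × 144.99 / (1 − 0.0989) = 14.3395 / 0.9011 ≈ 15.91 million.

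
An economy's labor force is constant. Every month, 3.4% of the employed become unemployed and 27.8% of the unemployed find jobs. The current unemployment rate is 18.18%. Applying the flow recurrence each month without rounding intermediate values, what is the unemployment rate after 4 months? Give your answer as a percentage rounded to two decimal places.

Unemployment rate after four months ≈ 12.53%.

With a fixed labor force, u_{t+1} = u_t + s·(1−u_t) − f·u_t = u_t·(1−s−f) + s.
Here 1−s−f = 0.688 and s = 0.034.
u_1 = 0.181800 × 0.688 + 0.034 = 0.159078.
u_2 = 0.159078 × 0.688 + 0.034 = 0.143446.
u_3 = 0.143446 × 0.688 + 0.034 = 0.132691.
u_4 = 0.132691 × 0.688 + 0.034 = 0.125291.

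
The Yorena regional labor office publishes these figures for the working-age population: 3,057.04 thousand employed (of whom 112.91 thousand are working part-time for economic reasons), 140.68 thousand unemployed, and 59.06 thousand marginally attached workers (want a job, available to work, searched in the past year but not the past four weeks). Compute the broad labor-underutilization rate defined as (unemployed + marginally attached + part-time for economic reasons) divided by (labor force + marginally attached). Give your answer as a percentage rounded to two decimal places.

Labor force = 3,057.04 + 140.68 = 3,197.72 thousand.
Numerator = 140.68 + 59.06 + 112.91 = 312.65 thousand.
Denominator = 3,197.72 + 59.06 = 3,256.78 thousand.
Broad rate = 312.65 / 3,256.78 = 9.60%.

Broad underutilization rate ≈ 9.60%.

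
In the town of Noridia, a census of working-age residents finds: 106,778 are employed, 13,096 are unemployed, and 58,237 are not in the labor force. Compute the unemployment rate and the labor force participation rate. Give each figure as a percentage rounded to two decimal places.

Labor force = employed + unemployed = 106,778 + 13,096 = 119,874.
Working-age population = 119,874 + 58,237 = 178,111.
Unemployment rate = 13,096 / 119,874 = 10.92%.
Labor force participation rate = 119,874 / 178,111 = 67.30%.

Unemployment rate ≈ 10.92%; labor force participation rate ≈ 67.30%.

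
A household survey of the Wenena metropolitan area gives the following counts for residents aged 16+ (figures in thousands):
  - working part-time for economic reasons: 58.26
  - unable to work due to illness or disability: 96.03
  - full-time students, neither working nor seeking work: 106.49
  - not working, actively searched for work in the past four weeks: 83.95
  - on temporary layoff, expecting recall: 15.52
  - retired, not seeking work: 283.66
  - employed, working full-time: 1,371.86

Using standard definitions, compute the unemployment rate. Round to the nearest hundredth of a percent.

Employed = 58.26 + 1,371.86 = 1,430.12 thousand (anyone who worked, including part-time for economic reasons, counts as employed).
Unemployed = 83.95 + 15.52 = 99.47 thousand (jobless and actively searching, or on temporary layoff).
Labor force = 1,430.12 + 99.47 = 1,529.59 thousand.
Unemployment rate = 99.47 / 1,529.59 = 6.50%.

Unemployment rate ≈ 6.50%.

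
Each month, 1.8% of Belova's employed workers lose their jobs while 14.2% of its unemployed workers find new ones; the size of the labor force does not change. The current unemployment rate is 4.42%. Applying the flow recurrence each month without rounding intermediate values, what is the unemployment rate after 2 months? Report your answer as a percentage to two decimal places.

With a fixed labor force, u_{t+1} = u_t + s·(1−u_t) − f·u_t = u_t·(1−s−f) + s.
Here 1−s−f = 0.840 and s = 0.018.
u_1 = 0.044200 × 0.840 + 0.018 = 0.055128.
u_2 = 0.055128 × 0.840 + 0.018 = 0.064308.

Unemployment rate after two months ≈ 6.43%.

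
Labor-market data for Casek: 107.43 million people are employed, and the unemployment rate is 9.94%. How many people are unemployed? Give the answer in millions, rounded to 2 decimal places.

About 11.86 million are unemployed.

Let U be the number unemployed. The labor force is E + U, and U/(E+U) = 0.0994.
So U = 0.0994 × 107.43 / (1 − 0.0994) = 10.6785 / 0.9006 ≈ 11.86 million.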